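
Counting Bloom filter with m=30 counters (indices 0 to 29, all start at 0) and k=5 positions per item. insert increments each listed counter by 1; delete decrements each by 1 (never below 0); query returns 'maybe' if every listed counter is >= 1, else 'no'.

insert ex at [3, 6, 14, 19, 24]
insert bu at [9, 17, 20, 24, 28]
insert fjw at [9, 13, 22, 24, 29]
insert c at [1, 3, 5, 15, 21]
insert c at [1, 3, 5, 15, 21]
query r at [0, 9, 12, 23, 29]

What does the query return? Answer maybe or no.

Step 1: insert ex at [3, 6, 14, 19, 24] -> counters=[0,0,0,1,0,0,1,0,0,0,0,0,0,0,1,0,0,0,0,1,0,0,0,0,1,0,0,0,0,0]
Step 2: insert bu at [9, 17, 20, 24, 28] -> counters=[0,0,0,1,0,0,1,0,0,1,0,0,0,0,1,0,0,1,0,1,1,0,0,0,2,0,0,0,1,0]
Step 3: insert fjw at [9, 13, 22, 24, 29] -> counters=[0,0,0,1,0,0,1,0,0,2,0,0,0,1,1,0,0,1,0,1,1,0,1,0,3,0,0,0,1,1]
Step 4: insert c at [1, 3, 5, 15, 21] -> counters=[0,1,0,2,0,1,1,0,0,2,0,0,0,1,1,1,0,1,0,1,1,1,1,0,3,0,0,0,1,1]
Step 5: insert c at [1, 3, 5, 15, 21] -> counters=[0,2,0,3,0,2,1,0,0,2,0,0,0,1,1,2,0,1,0,1,1,2,1,0,3,0,0,0,1,1]
Query r: check counters[0]=0 counters[9]=2 counters[12]=0 counters[23]=0 counters[29]=1 -> no

Answer: no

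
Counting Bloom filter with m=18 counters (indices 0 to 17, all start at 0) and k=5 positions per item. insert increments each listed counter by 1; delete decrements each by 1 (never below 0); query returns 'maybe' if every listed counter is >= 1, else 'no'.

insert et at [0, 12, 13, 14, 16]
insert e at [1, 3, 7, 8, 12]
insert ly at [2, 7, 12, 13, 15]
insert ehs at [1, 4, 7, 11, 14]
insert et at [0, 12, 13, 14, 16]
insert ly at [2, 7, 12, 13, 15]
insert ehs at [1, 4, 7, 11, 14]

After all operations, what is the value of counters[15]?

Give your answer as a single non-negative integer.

Step 1: insert et at [0, 12, 13, 14, 16] -> counters=[1,0,0,0,0,0,0,0,0,0,0,0,1,1,1,0,1,0]
Step 2: insert e at [1, 3, 7, 8, 12] -> counters=[1,1,0,1,0,0,0,1,1,0,0,0,2,1,1,0,1,0]
Step 3: insert ly at [2, 7, 12, 13, 15] -> counters=[1,1,1,1,0,0,0,2,1,0,0,0,3,2,1,1,1,0]
Step 4: insert ehs at [1, 4, 7, 11, 14] -> counters=[1,2,1,1,1,0,0,3,1,0,0,1,3,2,2,1,1,0]
Step 5: insert et at [0, 12, 13, 14, 16] -> counters=[2,2,1,1,1,0,0,3,1,0,0,1,4,3,3,1,2,0]
Step 6: insert ly at [2, 7, 12, 13, 15] -> counters=[2,2,2,1,1,0,0,4,1,0,0,1,5,4,3,2,2,0]
Step 7: insert ehs at [1, 4, 7, 11, 14] -> counters=[2,3,2,1,2,0,0,5,1,0,0,2,5,4,4,2,2,0]
Final counters=[2,3,2,1,2,0,0,5,1,0,0,2,5,4,4,2,2,0] -> counters[15]=2

Answer: 2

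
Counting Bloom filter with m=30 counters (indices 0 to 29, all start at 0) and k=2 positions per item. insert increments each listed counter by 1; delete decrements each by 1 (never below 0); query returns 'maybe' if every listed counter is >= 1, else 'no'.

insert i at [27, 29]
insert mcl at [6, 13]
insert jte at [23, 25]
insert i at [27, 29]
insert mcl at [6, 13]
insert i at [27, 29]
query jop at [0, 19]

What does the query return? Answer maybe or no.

Answer: no

Derivation:
Step 1: insert i at [27, 29] -> counters=[0,0,0,0,0,0,0,0,0,0,0,0,0,0,0,0,0,0,0,0,0,0,0,0,0,0,0,1,0,1]
Step 2: insert mcl at [6, 13] -> counters=[0,0,0,0,0,0,1,0,0,0,0,0,0,1,0,0,0,0,0,0,0,0,0,0,0,0,0,1,0,1]
Step 3: insert jte at [23, 25] -> counters=[0,0,0,0,0,0,1,0,0,0,0,0,0,1,0,0,0,0,0,0,0,0,0,1,0,1,0,1,0,1]
Step 4: insert i at [27, 29] -> counters=[0,0,0,0,0,0,1,0,0,0,0,0,0,1,0,0,0,0,0,0,0,0,0,1,0,1,0,2,0,2]
Step 5: insert mcl at [6, 13] -> counters=[0,0,0,0,0,0,2,0,0,0,0,0,0,2,0,0,0,0,0,0,0,0,0,1,0,1,0,2,0,2]
Step 6: insert i at [27, 29] -> counters=[0,0,0,0,0,0,2,0,0,0,0,0,0,2,0,0,0,0,0,0,0,0,0,1,0,1,0,3,0,3]
Query jop: check counters[0]=0 counters[19]=0 -> no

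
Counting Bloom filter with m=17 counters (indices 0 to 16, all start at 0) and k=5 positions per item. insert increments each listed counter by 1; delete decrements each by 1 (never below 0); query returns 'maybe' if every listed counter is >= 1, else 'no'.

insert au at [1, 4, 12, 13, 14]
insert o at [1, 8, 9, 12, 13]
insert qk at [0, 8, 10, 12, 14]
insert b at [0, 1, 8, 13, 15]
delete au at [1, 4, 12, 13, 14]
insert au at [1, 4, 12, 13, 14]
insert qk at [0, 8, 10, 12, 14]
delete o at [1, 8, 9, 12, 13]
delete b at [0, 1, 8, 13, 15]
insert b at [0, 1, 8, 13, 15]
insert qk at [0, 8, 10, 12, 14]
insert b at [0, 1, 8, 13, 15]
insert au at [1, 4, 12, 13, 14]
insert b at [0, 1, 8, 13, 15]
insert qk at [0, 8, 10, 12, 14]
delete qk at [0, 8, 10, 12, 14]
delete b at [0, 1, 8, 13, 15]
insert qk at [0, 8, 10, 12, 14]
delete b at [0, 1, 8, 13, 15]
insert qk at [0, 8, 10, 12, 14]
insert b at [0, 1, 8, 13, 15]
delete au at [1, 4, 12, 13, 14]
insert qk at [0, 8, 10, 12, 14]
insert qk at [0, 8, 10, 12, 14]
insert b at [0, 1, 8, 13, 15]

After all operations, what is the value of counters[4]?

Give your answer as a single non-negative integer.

Answer: 1

Derivation:
Step 1: insert au at [1, 4, 12, 13, 14] -> counters=[0,1,0,0,1,0,0,0,0,0,0,0,1,1,1,0,0]
Step 2: insert o at [1, 8, 9, 12, 13] -> counters=[0,2,0,0,1,0,0,0,1,1,0,0,2,2,1,0,0]
Step 3: insert qk at [0, 8, 10, 12, 14] -> counters=[1,2,0,0,1,0,0,0,2,1,1,0,3,2,2,0,0]
Step 4: insert b at [0, 1, 8, 13, 15] -> counters=[2,3,0,0,1,0,0,0,3,1,1,0,3,3,2,1,0]
Step 5: delete au at [1, 4, 12, 13, 14] -> counters=[2,2,0,0,0,0,0,0,3,1,1,0,2,2,1,1,0]
Step 6: insert au at [1, 4, 12, 13, 14] -> counters=[2,3,0,0,1,0,0,0,3,1,1,0,3,3,2,1,0]
Step 7: insert qk at [0, 8, 10, 12, 14] -> counters=[3,3,0,0,1,0,0,0,4,1,2,0,4,3,3,1,0]
Step 8: delete o at [1, 8, 9, 12, 13] -> counters=[3,2,0,0,1,0,0,0,3,0,2,0,3,2,3,1,0]
Step 9: delete b at [0, 1, 8, 13, 15] -> counters=[2,1,0,0,1,0,0,0,2,0,2,0,3,1,3,0,0]
Step 10: insert b at [0, 1, 8, 13, 15] -> counters=[3,2,0,0,1,0,0,0,3,0,2,0,3,2,3,1,0]
Step 11: insert qk at [0, 8, 10, 12, 14] -> counters=[4,2,0,0,1,0,0,0,4,0,3,0,4,2,4,1,0]
Step 12: insert b at [0, 1, 8, 13, 15] -> counters=[5,3,0,0,1,0,0,0,5,0,3,0,4,3,4,2,0]
Step 13: insert au at [1, 4, 12, 13, 14] -> counters=[5,4,0,0,2,0,0,0,5,0,3,0,5,4,5,2,0]
Step 14: insert b at [0, 1, 8, 13, 15] -> counters=[6,5,0,0,2,0,0,0,6,0,3,0,5,5,5,3,0]
Step 15: insert qk at [0, 8, 10, 12, 14] -> counters=[7,5,0,0,2,0,0,0,7,0,4,0,6,5,6,3,0]
Step 16: delete qk at [0, 8, 10, 12, 14] -> counters=[6,5,0,0,2,0,0,0,6,0,3,0,5,5,5,3,0]
Step 17: delete b at [0, 1, 8, 13, 15] -> counters=[5,4,0,0,2,0,0,0,5,0,3,0,5,4,5,2,0]
Step 18: insert qk at [0, 8, 10, 12, 14] -> counters=[6,4,0,0,2,0,0,0,6,0,4,0,6,4,6,2,0]
Step 19: delete b at [0, 1, 8, 13, 15] -> counters=[5,3,0,0,2,0,0,0,5,0,4,0,6,3,6,1,0]
Step 20: insert qk at [0, 8, 10, 12, 14] -> counters=[6,3,0,0,2,0,0,0,6,0,5,0,7,3,7,1,0]
Step 21: insert b at [0, 1, 8, 13, 15] -> counters=[7,4,0,0,2,0,0,0,7,0,5,0,7,4,7,2,0]
Step 22: delete au at [1, 4, 12, 13, 14] -> counters=[7,3,0,0,1,0,0,0,7,0,5,0,6,3,6,2,0]
Step 23: insert qk at [0, 8, 10, 12, 14] -> counters=[8,3,0,0,1,0,0,0,8,0,6,0,7,3,7,2,0]
Step 24: insert qk at [0, 8, 10, 12, 14] -> counters=[9,3,0,0,1,0,0,0,9,0,7,0,8,3,8,2,0]
Step 25: insert b at [0, 1, 8, 13, 15] -> counters=[10,4,0,0,1,0,0,0,10,0,7,0,8,4,8,3,0]
Final counters=[10,4,0,0,1,0,0,0,10,0,7,0,8,4,8,3,0] -> counters[4]=1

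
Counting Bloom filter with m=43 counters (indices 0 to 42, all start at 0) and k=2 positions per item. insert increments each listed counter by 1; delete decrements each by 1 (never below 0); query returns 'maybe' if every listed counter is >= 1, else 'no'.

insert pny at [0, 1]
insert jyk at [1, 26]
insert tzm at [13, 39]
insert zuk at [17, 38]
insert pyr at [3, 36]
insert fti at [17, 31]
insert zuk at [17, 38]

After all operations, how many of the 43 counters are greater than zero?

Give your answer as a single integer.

Answer: 10

Derivation:
Step 1: insert pny at [0, 1] -> counters=[1,1,0,0,0,0,0,0,0,0,0,0,0,0,0,0,0,0,0,0,0,0,0,0,0,0,0,0,0,0,0,0,0,0,0,0,0,0,0,0,0,0,0]
Step 2: insert jyk at [1, 26] -> counters=[1,2,0,0,0,0,0,0,0,0,0,0,0,0,0,0,0,0,0,0,0,0,0,0,0,0,1,0,0,0,0,0,0,0,0,0,0,0,0,0,0,0,0]
Step 3: insert tzm at [13, 39] -> counters=[1,2,0,0,0,0,0,0,0,0,0,0,0,1,0,0,0,0,0,0,0,0,0,0,0,0,1,0,0,0,0,0,0,0,0,0,0,0,0,1,0,0,0]
Step 4: insert zuk at [17, 38] -> counters=[1,2,0,0,0,0,0,0,0,0,0,0,0,1,0,0,0,1,0,0,0,0,0,0,0,0,1,0,0,0,0,0,0,0,0,0,0,0,1,1,0,0,0]
Step 5: insert pyr at [3, 36] -> counters=[1,2,0,1,0,0,0,0,0,0,0,0,0,1,0,0,0,1,0,0,0,0,0,0,0,0,1,0,0,0,0,0,0,0,0,0,1,0,1,1,0,0,0]
Step 6: insert fti at [17, 31] -> counters=[1,2,0,1,0,0,0,0,0,0,0,0,0,1,0,0,0,2,0,0,0,0,0,0,0,0,1,0,0,0,0,1,0,0,0,0,1,0,1,1,0,0,0]
Step 7: insert zuk at [17, 38] -> counters=[1,2,0,1,0,0,0,0,0,0,0,0,0,1,0,0,0,3,0,0,0,0,0,0,0,0,1,0,0,0,0,1,0,0,0,0,1,0,2,1,0,0,0]
Final counters=[1,2,0,1,0,0,0,0,0,0,0,0,0,1,0,0,0,3,0,0,0,0,0,0,0,0,1,0,0,0,0,1,0,0,0,0,1,0,2,1,0,0,0] -> 10 nonzero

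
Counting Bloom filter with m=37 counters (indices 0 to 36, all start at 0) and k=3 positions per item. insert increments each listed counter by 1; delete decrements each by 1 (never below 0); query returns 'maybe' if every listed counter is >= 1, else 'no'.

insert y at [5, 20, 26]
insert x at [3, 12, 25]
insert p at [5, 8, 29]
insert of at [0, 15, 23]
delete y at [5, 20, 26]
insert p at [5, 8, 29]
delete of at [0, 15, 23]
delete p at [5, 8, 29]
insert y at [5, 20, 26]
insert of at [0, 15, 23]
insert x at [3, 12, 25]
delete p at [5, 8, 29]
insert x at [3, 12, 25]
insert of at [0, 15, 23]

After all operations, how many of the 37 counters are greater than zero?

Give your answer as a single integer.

Step 1: insert y at [5, 20, 26] -> counters=[0,0,0,0,0,1,0,0,0,0,0,0,0,0,0,0,0,0,0,0,1,0,0,0,0,0,1,0,0,0,0,0,0,0,0,0,0]
Step 2: insert x at [3, 12, 25] -> counters=[0,0,0,1,0,1,0,0,0,0,0,0,1,0,0,0,0,0,0,0,1,0,0,0,0,1,1,0,0,0,0,0,0,0,0,0,0]
Step 3: insert p at [5, 8, 29] -> counters=[0,0,0,1,0,2,0,0,1,0,0,0,1,0,0,0,0,0,0,0,1,0,0,0,0,1,1,0,0,1,0,0,0,0,0,0,0]
Step 4: insert of at [0, 15, 23] -> counters=[1,0,0,1,0,2,0,0,1,0,0,0,1,0,0,1,0,0,0,0,1,0,0,1,0,1,1,0,0,1,0,0,0,0,0,0,0]
Step 5: delete y at [5, 20, 26] -> counters=[1,0,0,1,0,1,0,0,1,0,0,0,1,0,0,1,0,0,0,0,0,0,0,1,0,1,0,0,0,1,0,0,0,0,0,0,0]
Step 6: insert p at [5, 8, 29] -> counters=[1,0,0,1,0,2,0,0,2,0,0,0,1,0,0,1,0,0,0,0,0,0,0,1,0,1,0,0,0,2,0,0,0,0,0,0,0]
Step 7: delete of at [0, 15, 23] -> counters=[0,0,0,1,0,2,0,0,2,0,0,0,1,0,0,0,0,0,0,0,0,0,0,0,0,1,0,0,0,2,0,0,0,0,0,0,0]
Step 8: delete p at [5, 8, 29] -> counters=[0,0,0,1,0,1,0,0,1,0,0,0,1,0,0,0,0,0,0,0,0,0,0,0,0,1,0,0,0,1,0,0,0,0,0,0,0]
Step 9: insert y at [5, 20, 26] -> counters=[0,0,0,1,0,2,0,0,1,0,0,0,1,0,0,0,0,0,0,0,1,0,0,0,0,1,1,0,0,1,0,0,0,0,0,0,0]
Step 10: insert of at [0, 15, 23] -> counters=[1,0,0,1,0,2,0,0,1,0,0,0,1,0,0,1,0,0,0,0,1,0,0,1,0,1,1,0,0,1,0,0,0,0,0,0,0]
Step 11: insert x at [3, 12, 25] -> counters=[1,0,0,2,0,2,0,0,1,0,0,0,2,0,0,1,0,0,0,0,1,0,0,1,0,2,1,0,0,1,0,0,0,0,0,0,0]
Step 12: delete p at [5, 8, 29] -> counters=[1,0,0,2,0,1,0,0,0,0,0,0,2,0,0,1,0,0,0,0,1,0,0,1,0,2,1,0,0,0,0,0,0,0,0,0,0]
Step 13: insert x at [3, 12, 25] -> counters=[1,0,0,3,0,1,0,0,0,0,0,0,3,0,0,1,0,0,0,0,1,0,0,1,0,3,1,0,0,0,0,0,0,0,0,0,0]
Step 14: insert of at [0, 15, 23] -> counters=[2,0,0,3,0,1,0,0,0,0,0,0,3,0,0,2,0,0,0,0,1,0,0,2,0,3,1,0,0,0,0,0,0,0,0,0,0]
Final counters=[2,0,0,3,0,1,0,0,0,0,0,0,3,0,0,2,0,0,0,0,1,0,0,2,0,3,1,0,0,0,0,0,0,0,0,0,0] -> 9 nonzero

Answer: 9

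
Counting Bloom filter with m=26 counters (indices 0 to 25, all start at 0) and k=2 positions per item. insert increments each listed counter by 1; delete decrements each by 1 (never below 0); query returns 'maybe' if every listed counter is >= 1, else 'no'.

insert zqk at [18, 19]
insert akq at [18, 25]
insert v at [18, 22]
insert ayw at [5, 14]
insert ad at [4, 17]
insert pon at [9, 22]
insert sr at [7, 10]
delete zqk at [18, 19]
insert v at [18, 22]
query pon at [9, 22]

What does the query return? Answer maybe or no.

Step 1: insert zqk at [18, 19] -> counters=[0,0,0,0,0,0,0,0,0,0,0,0,0,0,0,0,0,0,1,1,0,0,0,0,0,0]
Step 2: insert akq at [18, 25] -> counters=[0,0,0,0,0,0,0,0,0,0,0,0,0,0,0,0,0,0,2,1,0,0,0,0,0,1]
Step 3: insert v at [18, 22] -> counters=[0,0,0,0,0,0,0,0,0,0,0,0,0,0,0,0,0,0,3,1,0,0,1,0,0,1]
Step 4: insert ayw at [5, 14] -> counters=[0,0,0,0,0,1,0,0,0,0,0,0,0,0,1,0,0,0,3,1,0,0,1,0,0,1]
Step 5: insert ad at [4, 17] -> counters=[0,0,0,0,1,1,0,0,0,0,0,0,0,0,1,0,0,1,3,1,0,0,1,0,0,1]
Step 6: insert pon at [9, 22] -> counters=[0,0,0,0,1,1,0,0,0,1,0,0,0,0,1,0,0,1,3,1,0,0,2,0,0,1]
Step 7: insert sr at [7, 10] -> counters=[0,0,0,0,1,1,0,1,0,1,1,0,0,0,1,0,0,1,3,1,0,0,2,0,0,1]
Step 8: delete zqk at [18, 19] -> counters=[0,0,0,0,1,1,0,1,0,1,1,0,0,0,1,0,0,1,2,0,0,0,2,0,0,1]
Step 9: insert v at [18, 22] -> counters=[0,0,0,0,1,1,0,1,0,1,1,0,0,0,1,0,0,1,3,0,0,0,3,0,0,1]
Query pon: check counters[9]=1 counters[22]=3 -> maybe

Answer: maybe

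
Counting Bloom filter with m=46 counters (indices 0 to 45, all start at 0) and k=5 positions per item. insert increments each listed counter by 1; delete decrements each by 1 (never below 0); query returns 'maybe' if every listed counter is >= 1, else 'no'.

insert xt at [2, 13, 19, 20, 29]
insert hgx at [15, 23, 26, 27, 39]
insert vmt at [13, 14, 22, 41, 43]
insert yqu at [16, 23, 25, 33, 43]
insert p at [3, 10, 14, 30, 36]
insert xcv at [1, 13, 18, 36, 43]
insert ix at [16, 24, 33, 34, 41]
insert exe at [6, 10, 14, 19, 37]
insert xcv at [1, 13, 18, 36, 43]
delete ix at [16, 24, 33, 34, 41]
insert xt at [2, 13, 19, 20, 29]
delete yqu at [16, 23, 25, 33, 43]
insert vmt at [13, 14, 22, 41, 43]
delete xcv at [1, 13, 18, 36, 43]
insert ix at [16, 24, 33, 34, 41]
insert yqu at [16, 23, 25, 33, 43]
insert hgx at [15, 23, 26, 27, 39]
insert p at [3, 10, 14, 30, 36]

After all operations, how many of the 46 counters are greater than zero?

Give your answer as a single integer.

Answer: 27

Derivation:
Step 1: insert xt at [2, 13, 19, 20, 29] -> counters=[0,0,1,0,0,0,0,0,0,0,0,0,0,1,0,0,0,0,0,1,1,0,0,0,0,0,0,0,0,1,0,0,0,0,0,0,0,0,0,0,0,0,0,0,0,0]
Step 2: insert hgx at [15, 23, 26, 27, 39] -> counters=[0,0,1,0,0,0,0,0,0,0,0,0,0,1,0,1,0,0,0,1,1,0,0,1,0,0,1,1,0,1,0,0,0,0,0,0,0,0,0,1,0,0,0,0,0,0]
Step 3: insert vmt at [13, 14, 22, 41, 43] -> counters=[0,0,1,0,0,0,0,0,0,0,0,0,0,2,1,1,0,0,0,1,1,0,1,1,0,0,1,1,0,1,0,0,0,0,0,0,0,0,0,1,0,1,0,1,0,0]
Step 4: insert yqu at [16, 23, 25, 33, 43] -> counters=[0,0,1,0,0,0,0,0,0,0,0,0,0,2,1,1,1,0,0,1,1,0,1,2,0,1,1,1,0,1,0,0,0,1,0,0,0,0,0,1,0,1,0,2,0,0]
Step 5: insert p at [3, 10, 14, 30, 36] -> counters=[0,0,1,1,0,0,0,0,0,0,1,0,0,2,2,1,1,0,0,1,1,0,1,2,0,1,1,1,0,1,1,0,0,1,0,0,1,0,0,1,0,1,0,2,0,0]
Step 6: insert xcv at [1, 13, 18, 36, 43] -> counters=[0,1,1,1,0,0,0,0,0,0,1,0,0,3,2,1,1,0,1,1,1,0,1,2,0,1,1,1,0,1,1,0,0,1,0,0,2,0,0,1,0,1,0,3,0,0]
Step 7: insert ix at [16, 24, 33, 34, 41] -> counters=[0,1,1,1,0,0,0,0,0,0,1,0,0,3,2,1,2,0,1,1,1,0,1,2,1,1,1,1,0,1,1,0,0,2,1,0,2,0,0,1,0,2,0,3,0,0]
Step 8: insert exe at [6, 10, 14, 19, 37] -> counters=[0,1,1,1,0,0,1,0,0,0,2,0,0,3,3,1,2,0,1,2,1,0,1,2,1,1,1,1,0,1,1,0,0,2,1,0,2,1,0,1,0,2,0,3,0,0]
Step 9: insert xcv at [1, 13, 18, 36, 43] -> counters=[0,2,1,1,0,0,1,0,0,0,2,0,0,4,3,1,2,0,2,2,1,0,1,2,1,1,1,1,0,1,1,0,0,2,1,0,3,1,0,1,0,2,0,4,0,0]
Step 10: delete ix at [16, 24, 33, 34, 41] -> counters=[0,2,1,1,0,0,1,0,0,0,2,0,0,4,3,1,1,0,2,2,1,0,1,2,0,1,1,1,0,1,1,0,0,1,0,0,3,1,0,1,0,1,0,4,0,0]
Step 11: insert xt at [2, 13, 19, 20, 29] -> counters=[0,2,2,1,0,0,1,0,0,0,2,0,0,5,3,1,1,0,2,3,2,0,1,2,0,1,1,1,0,2,1,0,0,1,0,0,3,1,0,1,0,1,0,4,0,0]
Step 12: delete yqu at [16, 23, 25, 33, 43] -> counters=[0,2,2,1,0,0,1,0,0,0,2,0,0,5,3,1,0,0,2,3,2,0,1,1,0,0,1,1,0,2,1,0,0,0,0,0,3,1,0,1,0,1,0,3,0,0]
Step 13: insert vmt at [13, 14, 22, 41, 43] -> counters=[0,2,2,1,0,0,1,0,0,0,2,0,0,6,4,1,0,0,2,3,2,0,2,1,0,0,1,1,0,2,1,0,0,0,0,0,3,1,0,1,0,2,0,4,0,0]
Step 14: delete xcv at [1, 13, 18, 36, 43] -> counters=[0,1,2,1,0,0,1,0,0,0,2,0,0,5,4,1,0,0,1,3,2,0,2,1,0,0,1,1,0,2,1,0,0,0,0,0,2,1,0,1,0,2,0,3,0,0]
Step 15: insert ix at [16, 24, 33, 34, 41] -> counters=[0,1,2,1,0,0,1,0,0,0,2,0,0,5,4,1,1,0,1,3,2,0,2,1,1,0,1,1,0,2,1,0,0,1,1,0,2,1,0,1,0,3,0,3,0,0]
Step 16: insert yqu at [16, 23, 25, 33, 43] -> counters=[0,1,2,1,0,0,1,0,0,0,2,0,0,5,4,1,2,0,1,3,2,0,2,2,1,1,1,1,0,2,1,0,0,2,1,0,2,1,0,1,0,3,0,4,0,0]
Step 17: insert hgx at [15, 23, 26, 27, 39] -> counters=[0,1,2,1,0,0,1,0,0,0,2,0,0,5,4,2,2,0,1,3,2,0,2,3,1,1,2,2,0,2,1,0,0,2,1,0,2,1,0,2,0,3,0,4,0,0]
Step 18: insert p at [3, 10, 14, 30, 36] -> counters=[0,1,2,2,0,0,1,0,0,0,3,0,0,5,5,2,2,0,1,3,2,0,2,3,1,1,2,2,0,2,2,0,0,2,1,0,3,1,0,2,0,3,0,4,0,0]
Final counters=[0,1,2,2,0,0,1,0,0,0,3,0,0,5,5,2,2,0,1,3,2,0,2,3,1,1,2,2,0,2,2,0,0,2,1,0,3,1,0,2,0,3,0,4,0,0] -> 27 nonzero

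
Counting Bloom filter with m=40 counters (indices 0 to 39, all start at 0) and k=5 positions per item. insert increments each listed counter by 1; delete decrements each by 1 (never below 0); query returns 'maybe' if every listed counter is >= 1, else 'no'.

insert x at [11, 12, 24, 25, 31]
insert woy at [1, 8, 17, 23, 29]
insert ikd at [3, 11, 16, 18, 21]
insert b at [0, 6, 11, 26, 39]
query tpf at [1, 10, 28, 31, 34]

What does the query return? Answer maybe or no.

Answer: no

Derivation:
Step 1: insert x at [11, 12, 24, 25, 31] -> counters=[0,0,0,0,0,0,0,0,0,0,0,1,1,0,0,0,0,0,0,0,0,0,0,0,1,1,0,0,0,0,0,1,0,0,0,0,0,0,0,0]
Step 2: insert woy at [1, 8, 17, 23, 29] -> counters=[0,1,0,0,0,0,0,0,1,0,0,1,1,0,0,0,0,1,0,0,0,0,0,1,1,1,0,0,0,1,0,1,0,0,0,0,0,0,0,0]
Step 3: insert ikd at [3, 11, 16, 18, 21] -> counters=[0,1,0,1,0,0,0,0,1,0,0,2,1,0,0,0,1,1,1,0,0,1,0,1,1,1,0,0,0,1,0,1,0,0,0,0,0,0,0,0]
Step 4: insert b at [0, 6, 11, 26, 39] -> counters=[1,1,0,1,0,0,1,0,1,0,0,3,1,0,0,0,1,1,1,0,0,1,0,1,1,1,1,0,0,1,0,1,0,0,0,0,0,0,0,1]
Query tpf: check counters[1]=1 counters[10]=0 counters[28]=0 counters[31]=1 counters[34]=0 -> no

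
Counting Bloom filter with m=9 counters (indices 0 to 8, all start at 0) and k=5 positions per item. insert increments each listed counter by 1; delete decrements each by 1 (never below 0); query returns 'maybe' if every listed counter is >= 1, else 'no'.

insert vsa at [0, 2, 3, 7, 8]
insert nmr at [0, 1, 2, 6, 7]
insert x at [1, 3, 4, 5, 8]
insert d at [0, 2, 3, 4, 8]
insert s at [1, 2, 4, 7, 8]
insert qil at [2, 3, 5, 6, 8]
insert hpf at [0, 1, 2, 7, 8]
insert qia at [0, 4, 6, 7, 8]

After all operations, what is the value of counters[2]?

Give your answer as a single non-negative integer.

Answer: 6

Derivation:
Step 1: insert vsa at [0, 2, 3, 7, 8] -> counters=[1,0,1,1,0,0,0,1,1]
Step 2: insert nmr at [0, 1, 2, 6, 7] -> counters=[2,1,2,1,0,0,1,2,1]
Step 3: insert x at [1, 3, 4, 5, 8] -> counters=[2,2,2,2,1,1,1,2,2]
Step 4: insert d at [0, 2, 3, 4, 8] -> counters=[3,2,3,3,2,1,1,2,3]
Step 5: insert s at [1, 2, 4, 7, 8] -> counters=[3,3,4,3,3,1,1,3,4]
Step 6: insert qil at [2, 3, 5, 6, 8] -> counters=[3,3,5,4,3,2,2,3,5]
Step 7: insert hpf at [0, 1, 2, 7, 8] -> counters=[4,4,6,4,3,2,2,4,6]
Step 8: insert qia at [0, 4, 6, 7, 8] -> counters=[5,4,6,4,4,2,3,5,7]
Final counters=[5,4,6,4,4,2,3,5,7] -> counters[2]=6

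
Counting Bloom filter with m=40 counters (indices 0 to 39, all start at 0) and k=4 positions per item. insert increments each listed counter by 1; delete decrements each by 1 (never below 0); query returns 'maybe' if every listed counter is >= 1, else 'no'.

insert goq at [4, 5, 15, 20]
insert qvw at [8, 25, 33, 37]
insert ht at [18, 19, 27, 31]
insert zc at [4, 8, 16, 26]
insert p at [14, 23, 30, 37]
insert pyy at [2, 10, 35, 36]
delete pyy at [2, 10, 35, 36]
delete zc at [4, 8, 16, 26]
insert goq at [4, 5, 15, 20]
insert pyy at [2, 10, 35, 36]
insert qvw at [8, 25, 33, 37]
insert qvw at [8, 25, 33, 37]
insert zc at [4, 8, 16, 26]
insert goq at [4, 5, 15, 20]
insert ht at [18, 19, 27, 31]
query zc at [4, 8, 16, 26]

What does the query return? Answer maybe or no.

Answer: maybe

Derivation:
Step 1: insert goq at [4, 5, 15, 20] -> counters=[0,0,0,0,1,1,0,0,0,0,0,0,0,0,0,1,0,0,0,0,1,0,0,0,0,0,0,0,0,0,0,0,0,0,0,0,0,0,0,0]
Step 2: insert qvw at [8, 25, 33, 37] -> counters=[0,0,0,0,1,1,0,0,1,0,0,0,0,0,0,1,0,0,0,0,1,0,0,0,0,1,0,0,0,0,0,0,0,1,0,0,0,1,0,0]
Step 3: insert ht at [18, 19, 27, 31] -> counters=[0,0,0,0,1,1,0,0,1,0,0,0,0,0,0,1,0,0,1,1,1,0,0,0,0,1,0,1,0,0,0,1,0,1,0,0,0,1,0,0]
Step 4: insert zc at [4, 8, 16, 26] -> counters=[0,0,0,0,2,1,0,0,2,0,0,0,0,0,0,1,1,0,1,1,1,0,0,0,0,1,1,1,0,0,0,1,0,1,0,0,0,1,0,0]
Step 5: insert p at [14, 23, 30, 37] -> counters=[0,0,0,0,2,1,0,0,2,0,0,0,0,0,1,1,1,0,1,1,1,0,0,1,0,1,1,1,0,0,1,1,0,1,0,0,0,2,0,0]
Step 6: insert pyy at [2, 10, 35, 36] -> counters=[0,0,1,0,2,1,0,0,2,0,1,0,0,0,1,1,1,0,1,1,1,0,0,1,0,1,1,1,0,0,1,1,0,1,0,1,1,2,0,0]
Step 7: delete pyy at [2, 10, 35, 36] -> counters=[0,0,0,0,2,1,0,0,2,0,0,0,0,0,1,1,1,0,1,1,1,0,0,1,0,1,1,1,0,0,1,1,0,1,0,0,0,2,0,0]
Step 8: delete zc at [4, 8, 16, 26] -> counters=[0,0,0,0,1,1,0,0,1,0,0,0,0,0,1,1,0,0,1,1,1,0,0,1,0,1,0,1,0,0,1,1,0,1,0,0,0,2,0,0]
Step 9: insert goq at [4, 5, 15, 20] -> counters=[0,0,0,0,2,2,0,0,1,0,0,0,0,0,1,2,0,0,1,1,2,0,0,1,0,1,0,1,0,0,1,1,0,1,0,0,0,2,0,0]
Step 10: insert pyy at [2, 10, 35, 36] -> counters=[0,0,1,0,2,2,0,0,1,0,1,0,0,0,1,2,0,0,1,1,2,0,0,1,0,1,0,1,0,0,1,1,0,1,0,1,1,2,0,0]
Step 11: insert qvw at [8, 25, 33, 37] -> counters=[0,0,1,0,2,2,0,0,2,0,1,0,0,0,1,2,0,0,1,1,2,0,0,1,0,2,0,1,0,0,1,1,0,2,0,1,1,3,0,0]
Step 12: insert qvw at [8, 25, 33, 37] -> counters=[0,0,1,0,2,2,0,0,3,0,1,0,0,0,1,2,0,0,1,1,2,0,0,1,0,3,0,1,0,0,1,1,0,3,0,1,1,4,0,0]
Step 13: insert zc at [4, 8, 16, 26] -> counters=[0,0,1,0,3,2,0,0,4,0,1,0,0,0,1,2,1,0,1,1,2,0,0,1,0,3,1,1,0,0,1,1,0,3,0,1,1,4,0,0]
Step 14: insert goq at [4, 5, 15, 20] -> counters=[0,0,1,0,4,3,0,0,4,0,1,0,0,0,1,3,1,0,1,1,3,0,0,1,0,3,1,1,0,0,1,1,0,3,0,1,1,4,0,0]
Step 15: insert ht at [18, 19, 27, 31] -> counters=[0,0,1,0,4,3,0,0,4,0,1,0,0,0,1,3,1,0,2,2,3,0,0,1,0,3,1,2,0,0,1,2,0,3,0,1,1,4,0,0]
Query zc: check counters[4]=4 counters[8]=4 counters[16]=1 counters[26]=1 -> maybe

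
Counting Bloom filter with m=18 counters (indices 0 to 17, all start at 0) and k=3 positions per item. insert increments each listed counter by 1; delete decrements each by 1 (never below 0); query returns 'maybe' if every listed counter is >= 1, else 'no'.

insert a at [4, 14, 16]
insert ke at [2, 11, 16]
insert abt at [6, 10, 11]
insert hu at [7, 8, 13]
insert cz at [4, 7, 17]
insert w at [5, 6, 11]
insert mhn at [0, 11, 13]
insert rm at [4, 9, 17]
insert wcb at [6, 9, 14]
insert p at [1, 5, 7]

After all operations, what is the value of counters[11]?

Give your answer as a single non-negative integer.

Answer: 4

Derivation:
Step 1: insert a at [4, 14, 16] -> counters=[0,0,0,0,1,0,0,0,0,0,0,0,0,0,1,0,1,0]
Step 2: insert ke at [2, 11, 16] -> counters=[0,0,1,0,1,0,0,0,0,0,0,1,0,0,1,0,2,0]
Step 3: insert abt at [6, 10, 11] -> counters=[0,0,1,0,1,0,1,0,0,0,1,2,0,0,1,0,2,0]
Step 4: insert hu at [7, 8, 13] -> counters=[0,0,1,0,1,0,1,1,1,0,1,2,0,1,1,0,2,0]
Step 5: insert cz at [4, 7, 17] -> counters=[0,0,1,0,2,0,1,2,1,0,1,2,0,1,1,0,2,1]
Step 6: insert w at [5, 6, 11] -> counters=[0,0,1,0,2,1,2,2,1,0,1,3,0,1,1,0,2,1]
Step 7: insert mhn at [0, 11, 13] -> counters=[1,0,1,0,2,1,2,2,1,0,1,4,0,2,1,0,2,1]
Step 8: insert rm at [4, 9, 17] -> counters=[1,0,1,0,3,1,2,2,1,1,1,4,0,2,1,0,2,2]
Step 9: insert wcb at [6, 9, 14] -> counters=[1,0,1,0,3,1,3,2,1,2,1,4,0,2,2,0,2,2]
Step 10: insert p at [1, 5, 7] -> counters=[1,1,1,0,3,2,3,3,1,2,1,4,0,2,2,0,2,2]
Final counters=[1,1,1,0,3,2,3,3,1,2,1,4,0,2,2,0,2,2] -> counters[11]=4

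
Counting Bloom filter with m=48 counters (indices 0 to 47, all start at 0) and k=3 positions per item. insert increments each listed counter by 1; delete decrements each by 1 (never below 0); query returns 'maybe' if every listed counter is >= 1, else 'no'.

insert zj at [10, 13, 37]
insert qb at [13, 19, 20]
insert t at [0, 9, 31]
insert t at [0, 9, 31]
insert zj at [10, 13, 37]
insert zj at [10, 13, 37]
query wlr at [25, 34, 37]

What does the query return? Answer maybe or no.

Step 1: insert zj at [10, 13, 37] -> counters=[0,0,0,0,0,0,0,0,0,0,1,0,0,1,0,0,0,0,0,0,0,0,0,0,0,0,0,0,0,0,0,0,0,0,0,0,0,1,0,0,0,0,0,0,0,0,0,0]
Step 2: insert qb at [13, 19, 20] -> counters=[0,0,0,0,0,0,0,0,0,0,1,0,0,2,0,0,0,0,0,1,1,0,0,0,0,0,0,0,0,0,0,0,0,0,0,0,0,1,0,0,0,0,0,0,0,0,0,0]
Step 3: insert t at [0, 9, 31] -> counters=[1,0,0,0,0,0,0,0,0,1,1,0,0,2,0,0,0,0,0,1,1,0,0,0,0,0,0,0,0,0,0,1,0,0,0,0,0,1,0,0,0,0,0,0,0,0,0,0]
Step 4: insert t at [0, 9, 31] -> counters=[2,0,0,0,0,0,0,0,0,2,1,0,0,2,0,0,0,0,0,1,1,0,0,0,0,0,0,0,0,0,0,2,0,0,0,0,0,1,0,0,0,0,0,0,0,0,0,0]
Step 5: insert zj at [10, 13, 37] -> counters=[2,0,0,0,0,0,0,0,0,2,2,0,0,3,0,0,0,0,0,1,1,0,0,0,0,0,0,0,0,0,0,2,0,0,0,0,0,2,0,0,0,0,0,0,0,0,0,0]
Step 6: insert zj at [10, 13, 37] -> counters=[2,0,0,0,0,0,0,0,0,2,3,0,0,4,0,0,0,0,0,1,1,0,0,0,0,0,0,0,0,0,0,2,0,0,0,0,0,3,0,0,0,0,0,0,0,0,0,0]
Query wlr: check counters[25]=0 counters[34]=0 counters[37]=3 -> no

Answer: no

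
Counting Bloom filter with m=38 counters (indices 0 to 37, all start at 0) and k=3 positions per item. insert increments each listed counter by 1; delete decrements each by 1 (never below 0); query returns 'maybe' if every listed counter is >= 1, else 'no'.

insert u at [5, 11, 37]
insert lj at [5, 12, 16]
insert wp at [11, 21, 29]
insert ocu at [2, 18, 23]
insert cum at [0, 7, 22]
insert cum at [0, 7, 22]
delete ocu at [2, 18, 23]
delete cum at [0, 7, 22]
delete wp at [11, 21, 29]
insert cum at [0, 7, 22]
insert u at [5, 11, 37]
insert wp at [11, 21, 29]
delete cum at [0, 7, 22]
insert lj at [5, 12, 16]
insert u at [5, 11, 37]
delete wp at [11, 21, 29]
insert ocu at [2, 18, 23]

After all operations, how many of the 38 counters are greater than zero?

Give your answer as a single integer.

Answer: 11

Derivation:
Step 1: insert u at [5, 11, 37] -> counters=[0,0,0,0,0,1,0,0,0,0,0,1,0,0,0,0,0,0,0,0,0,0,0,0,0,0,0,0,0,0,0,0,0,0,0,0,0,1]
Step 2: insert lj at [5, 12, 16] -> counters=[0,0,0,0,0,2,0,0,0,0,0,1,1,0,0,0,1,0,0,0,0,0,0,0,0,0,0,0,0,0,0,0,0,0,0,0,0,1]
Step 3: insert wp at [11, 21, 29] -> counters=[0,0,0,0,0,2,0,0,0,0,0,2,1,0,0,0,1,0,0,0,0,1,0,0,0,0,0,0,0,1,0,0,0,0,0,0,0,1]
Step 4: insert ocu at [2, 18, 23] -> counters=[0,0,1,0,0,2,0,0,0,0,0,2,1,0,0,0,1,0,1,0,0,1,0,1,0,0,0,0,0,1,0,0,0,0,0,0,0,1]
Step 5: insert cum at [0, 7, 22] -> counters=[1,0,1,0,0,2,0,1,0,0,0,2,1,0,0,0,1,0,1,0,0,1,1,1,0,0,0,0,0,1,0,0,0,0,0,0,0,1]
Step 6: insert cum at [0, 7, 22] -> counters=[2,0,1,0,0,2,0,2,0,0,0,2,1,0,0,0,1,0,1,0,0,1,2,1,0,0,0,0,0,1,0,0,0,0,0,0,0,1]
Step 7: delete ocu at [2, 18, 23] -> counters=[2,0,0,0,0,2,0,2,0,0,0,2,1,0,0,0,1,0,0,0,0,1,2,0,0,0,0,0,0,1,0,0,0,0,0,0,0,1]
Step 8: delete cum at [0, 7, 22] -> counters=[1,0,0,0,0,2,0,1,0,0,0,2,1,0,0,0,1,0,0,0,0,1,1,0,0,0,0,0,0,1,0,0,0,0,0,0,0,1]
Step 9: delete wp at [11, 21, 29] -> counters=[1,0,0,0,0,2,0,1,0,0,0,1,1,0,0,0,1,0,0,0,0,0,1,0,0,0,0,0,0,0,0,0,0,0,0,0,0,1]
Step 10: insert cum at [0, 7, 22] -> counters=[2,0,0,0,0,2,0,2,0,0,0,1,1,0,0,0,1,0,0,0,0,0,2,0,0,0,0,0,0,0,0,0,0,0,0,0,0,1]
Step 11: insert u at [5, 11, 37] -> counters=[2,0,0,0,0,3,0,2,0,0,0,2,1,0,0,0,1,0,0,0,0,0,2,0,0,0,0,0,0,0,0,0,0,0,0,0,0,2]
Step 12: insert wp at [11, 21, 29] -> counters=[2,0,0,0,0,3,0,2,0,0,0,3,1,0,0,0,1,0,0,0,0,1,2,0,0,0,0,0,0,1,0,0,0,0,0,0,0,2]
Step 13: delete cum at [0, 7, 22] -> counters=[1,0,0,0,0,3,0,1,0,0,0,3,1,0,0,0,1,0,0,0,0,1,1,0,0,0,0,0,0,1,0,0,0,0,0,0,0,2]
Step 14: insert lj at [5, 12, 16] -> counters=[1,0,0,0,0,4,0,1,0,0,0,3,2,0,0,0,2,0,0,0,0,1,1,0,0,0,0,0,0,1,0,0,0,0,0,0,0,2]
Step 15: insert u at [5, 11, 37] -> counters=[1,0,0,0,0,5,0,1,0,0,0,4,2,0,0,0,2,0,0,0,0,1,1,0,0,0,0,0,0,1,0,0,0,0,0,0,0,3]
Step 16: delete wp at [11, 21, 29] -> counters=[1,0,0,0,0,5,0,1,0,0,0,3,2,0,0,0,2,0,0,0,0,0,1,0,0,0,0,0,0,0,0,0,0,0,0,0,0,3]
Step 17: insert ocu at [2, 18, 23] -> counters=[1,0,1,0,0,5,0,1,0,0,0,3,2,0,0,0,2,0,1,0,0,0,1,1,0,0,0,0,0,0,0,0,0,0,0,0,0,3]
Final counters=[1,0,1,0,0,5,0,1,0,0,0,3,2,0,0,0,2,0,1,0,0,0,1,1,0,0,0,0,0,0,0,0,0,0,0,0,0,3] -> 11 nonzero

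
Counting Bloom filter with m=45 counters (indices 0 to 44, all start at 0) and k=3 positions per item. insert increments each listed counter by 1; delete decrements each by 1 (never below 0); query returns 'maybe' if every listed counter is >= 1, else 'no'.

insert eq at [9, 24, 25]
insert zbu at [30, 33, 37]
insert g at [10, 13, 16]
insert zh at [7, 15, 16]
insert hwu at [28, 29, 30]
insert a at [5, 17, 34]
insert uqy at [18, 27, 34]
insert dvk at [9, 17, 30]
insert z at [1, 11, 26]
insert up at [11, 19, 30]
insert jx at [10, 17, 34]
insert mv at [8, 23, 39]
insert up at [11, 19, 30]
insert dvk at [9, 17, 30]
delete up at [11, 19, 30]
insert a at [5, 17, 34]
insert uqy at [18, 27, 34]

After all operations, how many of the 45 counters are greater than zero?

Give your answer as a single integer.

Answer: 25

Derivation:
Step 1: insert eq at [9, 24, 25] -> counters=[0,0,0,0,0,0,0,0,0,1,0,0,0,0,0,0,0,0,0,0,0,0,0,0,1,1,0,0,0,0,0,0,0,0,0,0,0,0,0,0,0,0,0,0,0]
Step 2: insert zbu at [30, 33, 37] -> counters=[0,0,0,0,0,0,0,0,0,1,0,0,0,0,0,0,0,0,0,0,0,0,0,0,1,1,0,0,0,0,1,0,0,1,0,0,0,1,0,0,0,0,0,0,0]
Step 3: insert g at [10, 13, 16] -> counters=[0,0,0,0,0,0,0,0,0,1,1,0,0,1,0,0,1,0,0,0,0,0,0,0,1,1,0,0,0,0,1,0,0,1,0,0,0,1,0,0,0,0,0,0,0]
Step 4: insert zh at [7, 15, 16] -> counters=[0,0,0,0,0,0,0,1,0,1,1,0,0,1,0,1,2,0,0,0,0,0,0,0,1,1,0,0,0,0,1,0,0,1,0,0,0,1,0,0,0,0,0,0,0]
Step 5: insert hwu at [28, 29, 30] -> counters=[0,0,0,0,0,0,0,1,0,1,1,0,0,1,0,1,2,0,0,0,0,0,0,0,1,1,0,0,1,1,2,0,0,1,0,0,0,1,0,0,0,0,0,0,0]
Step 6: insert a at [5, 17, 34] -> counters=[0,0,0,0,0,1,0,1,0,1,1,0,0,1,0,1,2,1,0,0,0,0,0,0,1,1,0,0,1,1,2,0,0,1,1,0,0,1,0,0,0,0,0,0,0]
Step 7: insert uqy at [18, 27, 34] -> counters=[0,0,0,0,0,1,0,1,0,1,1,0,0,1,0,1,2,1,1,0,0,0,0,0,1,1,0,1,1,1,2,0,0,1,2,0,0,1,0,0,0,0,0,0,0]
Step 8: insert dvk at [9, 17, 30] -> counters=[0,0,0,0,0,1,0,1,0,2,1,0,0,1,0,1,2,2,1,0,0,0,0,0,1,1,0,1,1,1,3,0,0,1,2,0,0,1,0,0,0,0,0,0,0]
Step 9: insert z at [1, 11, 26] -> counters=[0,1,0,0,0,1,0,1,0,2,1,1,0,1,0,1,2,2,1,0,0,0,0,0,1,1,1,1,1,1,3,0,0,1,2,0,0,1,0,0,0,0,0,0,0]
Step 10: insert up at [11, 19, 30] -> counters=[0,1,0,0,0,1,0,1,0,2,1,2,0,1,0,1,2,2,1,1,0,0,0,0,1,1,1,1,1,1,4,0,0,1,2,0,0,1,0,0,0,0,0,0,0]
Step 11: insert jx at [10, 17, 34] -> counters=[0,1,0,0,0,1,0,1,0,2,2,2,0,1,0,1,2,3,1,1,0,0,0,0,1,1,1,1,1,1,4,0,0,1,3,0,0,1,0,0,0,0,0,0,0]
Step 12: insert mv at [8, 23, 39] -> counters=[0,1,0,0,0,1,0,1,1,2,2,2,0,1,0,1,2,3,1,1,0,0,0,1,1,1,1,1,1,1,4,0,0,1,3,0,0,1,0,1,0,0,0,0,0]
Step 13: insert up at [11, 19, 30] -> counters=[0,1,0,0,0,1,0,1,1,2,2,3,0,1,0,1,2,3,1,2,0,0,0,1,1,1,1,1,1,1,5,0,0,1,3,0,0,1,0,1,0,0,0,0,0]
Step 14: insert dvk at [9, 17, 30] -> counters=[0,1,0,0,0,1,0,1,1,3,2,3,0,1,0,1,2,4,1,2,0,0,0,1,1,1,1,1,1,1,6,0,0,1,3,0,0,1,0,1,0,0,0,0,0]
Step 15: delete up at [11, 19, 30] -> counters=[0,1,0,0,0,1,0,1,1,3,2,2,0,1,0,1,2,4,1,1,0,0,0,1,1,1,1,1,1,1,5,0,0,1,3,0,0,1,0,1,0,0,0,0,0]
Step 16: insert a at [5, 17, 34] -> counters=[0,1,0,0,0,2,0,1,1,3,2,2,0,1,0,1,2,5,1,1,0,0,0,1,1,1,1,1,1,1,5,0,0,1,4,0,0,1,0,1,0,0,0,0,0]
Step 17: insert uqy at [18, 27, 34] -> counters=[0,1,0,0,0,2,0,1,1,3,2,2,0,1,0,1,2,5,2,1,0,0,0,1,1,1,1,2,1,1,5,0,0,1,5,0,0,1,0,1,0,0,0,0,0]
Final counters=[0,1,0,0,0,2,0,1,1,3,2,2,0,1,0,1,2,5,2,1,0,0,0,1,1,1,1,2,1,1,5,0,0,1,5,0,0,1,0,1,0,0,0,0,0] -> 25 nonzero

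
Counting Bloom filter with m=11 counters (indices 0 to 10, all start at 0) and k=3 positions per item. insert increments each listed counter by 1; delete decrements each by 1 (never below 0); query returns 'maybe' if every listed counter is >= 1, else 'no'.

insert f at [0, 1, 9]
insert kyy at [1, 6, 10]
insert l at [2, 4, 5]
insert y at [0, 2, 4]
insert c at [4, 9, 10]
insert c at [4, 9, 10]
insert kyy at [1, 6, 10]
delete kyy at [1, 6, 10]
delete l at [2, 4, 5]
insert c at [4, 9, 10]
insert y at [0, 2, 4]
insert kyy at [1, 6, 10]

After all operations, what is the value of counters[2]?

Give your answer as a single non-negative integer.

Answer: 2

Derivation:
Step 1: insert f at [0, 1, 9] -> counters=[1,1,0,0,0,0,0,0,0,1,0]
Step 2: insert kyy at [1, 6, 10] -> counters=[1,2,0,0,0,0,1,0,0,1,1]
Step 3: insert l at [2, 4, 5] -> counters=[1,2,1,0,1,1,1,0,0,1,1]
Step 4: insert y at [0, 2, 4] -> counters=[2,2,2,0,2,1,1,0,0,1,1]
Step 5: insert c at [4, 9, 10] -> counters=[2,2,2,0,3,1,1,0,0,2,2]
Step 6: insert c at [4, 9, 10] -> counters=[2,2,2,0,4,1,1,0,0,3,3]
Step 7: insert kyy at [1, 6, 10] -> counters=[2,3,2,0,4,1,2,0,0,3,4]
Step 8: delete kyy at [1, 6, 10] -> counters=[2,2,2,0,4,1,1,0,0,3,3]
Step 9: delete l at [2, 4, 5] -> counters=[2,2,1,0,3,0,1,0,0,3,3]
Step 10: insert c at [4, 9, 10] -> counters=[2,2,1,0,4,0,1,0,0,4,4]
Step 11: insert y at [0, 2, 4] -> counters=[3,2,2,0,5,0,1,0,0,4,4]
Step 12: insert kyy at [1, 6, 10] -> counters=[3,3,2,0,5,0,2,0,0,4,5]
Final counters=[3,3,2,0,5,0,2,0,0,4,5] -> counters[2]=2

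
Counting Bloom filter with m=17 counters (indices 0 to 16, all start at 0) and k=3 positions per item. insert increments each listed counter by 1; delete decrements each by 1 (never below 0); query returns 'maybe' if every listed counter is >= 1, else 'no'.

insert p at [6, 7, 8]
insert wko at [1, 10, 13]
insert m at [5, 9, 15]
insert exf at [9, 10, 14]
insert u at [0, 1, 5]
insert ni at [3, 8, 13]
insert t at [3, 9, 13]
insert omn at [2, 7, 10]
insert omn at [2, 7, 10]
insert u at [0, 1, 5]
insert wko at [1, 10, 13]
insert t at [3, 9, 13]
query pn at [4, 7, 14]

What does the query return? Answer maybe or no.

Answer: no

Derivation:
Step 1: insert p at [6, 7, 8] -> counters=[0,0,0,0,0,0,1,1,1,0,0,0,0,0,0,0,0]
Step 2: insert wko at [1, 10, 13] -> counters=[0,1,0,0,0,0,1,1,1,0,1,0,0,1,0,0,0]
Step 3: insert m at [5, 9, 15] -> counters=[0,1,0,0,0,1,1,1,1,1,1,0,0,1,0,1,0]
Step 4: insert exf at [9, 10, 14] -> counters=[0,1,0,0,0,1,1,1,1,2,2,0,0,1,1,1,0]
Step 5: insert u at [0, 1, 5] -> counters=[1,2,0,0,0,2,1,1,1,2,2,0,0,1,1,1,0]
Step 6: insert ni at [3, 8, 13] -> counters=[1,2,0,1,0,2,1,1,2,2,2,0,0,2,1,1,0]
Step 7: insert t at [3, 9, 13] -> counters=[1,2,0,2,0,2,1,1,2,3,2,0,0,3,1,1,0]
Step 8: insert omn at [2, 7, 10] -> counters=[1,2,1,2,0,2,1,2,2,3,3,0,0,3,1,1,0]
Step 9: insert omn at [2, 7, 10] -> counters=[1,2,2,2,0,2,1,3,2,3,4,0,0,3,1,1,0]
Step 10: insert u at [0, 1, 5] -> counters=[2,3,2,2,0,3,1,3,2,3,4,0,0,3,1,1,0]
Step 11: insert wko at [1, 10, 13] -> counters=[2,4,2,2,0,3,1,3,2,3,5,0,0,4,1,1,0]
Step 12: insert t at [3, 9, 13] -> counters=[2,4,2,3,0,3,1,3,2,4,5,0,0,5,1,1,0]
Query pn: check counters[4]=0 counters[7]=3 counters[14]=1 -> no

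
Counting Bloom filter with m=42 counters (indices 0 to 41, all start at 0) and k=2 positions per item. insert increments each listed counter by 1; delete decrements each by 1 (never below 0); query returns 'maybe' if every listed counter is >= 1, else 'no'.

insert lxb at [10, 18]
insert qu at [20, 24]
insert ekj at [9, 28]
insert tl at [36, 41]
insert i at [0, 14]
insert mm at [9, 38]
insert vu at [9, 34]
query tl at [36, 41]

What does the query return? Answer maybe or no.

Answer: maybe

Derivation:
Step 1: insert lxb at [10, 18] -> counters=[0,0,0,0,0,0,0,0,0,0,1,0,0,0,0,0,0,0,1,0,0,0,0,0,0,0,0,0,0,0,0,0,0,0,0,0,0,0,0,0,0,0]
Step 2: insert qu at [20, 24] -> counters=[0,0,0,0,0,0,0,0,0,0,1,0,0,0,0,0,0,0,1,0,1,0,0,0,1,0,0,0,0,0,0,0,0,0,0,0,0,0,0,0,0,0]
Step 3: insert ekj at [9, 28] -> counters=[0,0,0,0,0,0,0,0,0,1,1,0,0,0,0,0,0,0,1,0,1,0,0,0,1,0,0,0,1,0,0,0,0,0,0,0,0,0,0,0,0,0]
Step 4: insert tl at [36, 41] -> counters=[0,0,0,0,0,0,0,0,0,1,1,0,0,0,0,0,0,0,1,0,1,0,0,0,1,0,0,0,1,0,0,0,0,0,0,0,1,0,0,0,0,1]
Step 5: insert i at [0, 14] -> counters=[1,0,0,0,0,0,0,0,0,1,1,0,0,0,1,0,0,0,1,0,1,0,0,0,1,0,0,0,1,0,0,0,0,0,0,0,1,0,0,0,0,1]
Step 6: insert mm at [9, 38] -> counters=[1,0,0,0,0,0,0,0,0,2,1,0,0,0,1,0,0,0,1,0,1,0,0,0,1,0,0,0,1,0,0,0,0,0,0,0,1,0,1,0,0,1]
Step 7: insert vu at [9, 34] -> counters=[1,0,0,0,0,0,0,0,0,3,1,0,0,0,1,0,0,0,1,0,1,0,0,0,1,0,0,0,1,0,0,0,0,0,1,0,1,0,1,0,0,1]
Query tl: check counters[36]=1 counters[41]=1 -> maybe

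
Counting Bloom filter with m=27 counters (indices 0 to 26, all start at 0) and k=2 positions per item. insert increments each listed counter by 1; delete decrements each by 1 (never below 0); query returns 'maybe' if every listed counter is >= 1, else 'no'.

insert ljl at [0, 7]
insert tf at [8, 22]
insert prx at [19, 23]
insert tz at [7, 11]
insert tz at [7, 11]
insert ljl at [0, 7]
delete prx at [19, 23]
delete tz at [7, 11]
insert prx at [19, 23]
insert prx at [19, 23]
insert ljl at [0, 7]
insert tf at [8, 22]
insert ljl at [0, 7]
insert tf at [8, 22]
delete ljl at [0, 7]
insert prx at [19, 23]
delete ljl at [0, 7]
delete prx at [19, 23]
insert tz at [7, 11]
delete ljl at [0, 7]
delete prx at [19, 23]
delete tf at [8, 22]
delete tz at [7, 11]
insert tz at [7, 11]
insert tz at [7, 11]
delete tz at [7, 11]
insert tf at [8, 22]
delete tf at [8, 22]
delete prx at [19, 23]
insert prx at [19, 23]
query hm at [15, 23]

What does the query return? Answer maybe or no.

Answer: no

Derivation:
Step 1: insert ljl at [0, 7] -> counters=[1,0,0,0,0,0,0,1,0,0,0,0,0,0,0,0,0,0,0,0,0,0,0,0,0,0,0]
Step 2: insert tf at [8, 22] -> counters=[1,0,0,0,0,0,0,1,1,0,0,0,0,0,0,0,0,0,0,0,0,0,1,0,0,0,0]
Step 3: insert prx at [19, 23] -> counters=[1,0,0,0,0,0,0,1,1,0,0,0,0,0,0,0,0,0,0,1,0,0,1,1,0,0,0]
Step 4: insert tz at [7, 11] -> counters=[1,0,0,0,0,0,0,2,1,0,0,1,0,0,0,0,0,0,0,1,0,0,1,1,0,0,0]
Step 5: insert tz at [7, 11] -> counters=[1,0,0,0,0,0,0,3,1,0,0,2,0,0,0,0,0,0,0,1,0,0,1,1,0,0,0]
Step 6: insert ljl at [0, 7] -> counters=[2,0,0,0,0,0,0,4,1,0,0,2,0,0,0,0,0,0,0,1,0,0,1,1,0,0,0]
Step 7: delete prx at [19, 23] -> counters=[2,0,0,0,0,0,0,4,1,0,0,2,0,0,0,0,0,0,0,0,0,0,1,0,0,0,0]
Step 8: delete tz at [7, 11] -> counters=[2,0,0,0,0,0,0,3,1,0,0,1,0,0,0,0,0,0,0,0,0,0,1,0,0,0,0]
Step 9: insert prx at [19, 23] -> counters=[2,0,0,0,0,0,0,3,1,0,0,1,0,0,0,0,0,0,0,1,0,0,1,1,0,0,0]
Step 10: insert prx at [19, 23] -> counters=[2,0,0,0,0,0,0,3,1,0,0,1,0,0,0,0,0,0,0,2,0,0,1,2,0,0,0]
Step 11: insert ljl at [0, 7] -> counters=[3,0,0,0,0,0,0,4,1,0,0,1,0,0,0,0,0,0,0,2,0,0,1,2,0,0,0]
Step 12: insert tf at [8, 22] -> counters=[3,0,0,0,0,0,0,4,2,0,0,1,0,0,0,0,0,0,0,2,0,0,2,2,0,0,0]
Step 13: insert ljl at [0, 7] -> counters=[4,0,0,0,0,0,0,5,2,0,0,1,0,0,0,0,0,0,0,2,0,0,2,2,0,0,0]
Step 14: insert tf at [8, 22] -> counters=[4,0,0,0,0,0,0,5,3,0,0,1,0,0,0,0,0,0,0,2,0,0,3,2,0,0,0]
Step 15: delete ljl at [0, 7] -> counters=[3,0,0,0,0,0,0,4,3,0,0,1,0,0,0,0,0,0,0,2,0,0,3,2,0,0,0]
Step 16: insert prx at [19, 23] -> counters=[3,0,0,0,0,0,0,4,3,0,0,1,0,0,0,0,0,0,0,3,0,0,3,3,0,0,0]
Step 17: delete ljl at [0, 7] -> counters=[2,0,0,0,0,0,0,3,3,0,0,1,0,0,0,0,0,0,0,3,0,0,3,3,0,0,0]
Step 18: delete prx at [19, 23] -> counters=[2,0,0,0,0,0,0,3,3,0,0,1,0,0,0,0,0,0,0,2,0,0,3,2,0,0,0]
Step 19: insert tz at [7, 11] -> counters=[2,0,0,0,0,0,0,4,3,0,0,2,0,0,0,0,0,0,0,2,0,0,3,2,0,0,0]
Step 20: delete ljl at [0, 7] -> counters=[1,0,0,0,0,0,0,3,3,0,0,2,0,0,0,0,0,0,0,2,0,0,3,2,0,0,0]
Step 21: delete prx at [19, 23] -> counters=[1,0,0,0,0,0,0,3,3,0,0,2,0,0,0,0,0,0,0,1,0,0,3,1,0,0,0]
Step 22: delete tf at [8, 22] -> counters=[1,0,0,0,0,0,0,3,2,0,0,2,0,0,0,0,0,0,0,1,0,0,2,1,0,0,0]
Step 23: delete tz at [7, 11] -> counters=[1,0,0,0,0,0,0,2,2,0,0,1,0,0,0,0,0,0,0,1,0,0,2,1,0,0,0]
Step 24: insert tz at [7, 11] -> counters=[1,0,0,0,0,0,0,3,2,0,0,2,0,0,0,0,0,0,0,1,0,0,2,1,0,0,0]
Step 25: insert tz at [7, 11] -> counters=[1,0,0,0,0,0,0,4,2,0,0,3,0,0,0,0,0,0,0,1,0,0,2,1,0,0,0]
Step 26: delete tz at [7, 11] -> counters=[1,0,0,0,0,0,0,3,2,0,0,2,0,0,0,0,0,0,0,1,0,0,2,1,0,0,0]
Step 27: insert tf at [8, 22] -> counters=[1,0,0,0,0,0,0,3,3,0,0,2,0,0,0,0,0,0,0,1,0,0,3,1,0,0,0]
Step 28: delete tf at [8, 22] -> counters=[1,0,0,0,0,0,0,3,2,0,0,2,0,0,0,0,0,0,0,1,0,0,2,1,0,0,0]
Step 29: delete prx at [19, 23] -> counters=[1,0,0,0,0,0,0,3,2,0,0,2,0,0,0,0,0,0,0,0,0,0,2,0,0,0,0]
Step 30: insert prx at [19, 23] -> counters=[1,0,0,0,0,0,0,3,2,0,0,2,0,0,0,0,0,0,0,1,0,0,2,1,0,0,0]
Query hm: check counters[15]=0 counters[23]=1 -> no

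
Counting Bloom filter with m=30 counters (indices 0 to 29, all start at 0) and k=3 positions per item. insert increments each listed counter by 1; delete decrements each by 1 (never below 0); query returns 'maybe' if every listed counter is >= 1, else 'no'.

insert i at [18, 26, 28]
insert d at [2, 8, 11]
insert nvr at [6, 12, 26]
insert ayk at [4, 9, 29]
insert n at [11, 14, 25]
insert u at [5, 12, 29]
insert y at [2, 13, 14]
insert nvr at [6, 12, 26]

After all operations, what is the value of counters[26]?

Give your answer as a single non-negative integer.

Answer: 3

Derivation:
Step 1: insert i at [18, 26, 28] -> counters=[0,0,0,0,0,0,0,0,0,0,0,0,0,0,0,0,0,0,1,0,0,0,0,0,0,0,1,0,1,0]
Step 2: insert d at [2, 8, 11] -> counters=[0,0,1,0,0,0,0,0,1,0,0,1,0,0,0,0,0,0,1,0,0,0,0,0,0,0,1,0,1,0]
Step 3: insert nvr at [6, 12, 26] -> counters=[0,0,1,0,0,0,1,0,1,0,0,1,1,0,0,0,0,0,1,0,0,0,0,0,0,0,2,0,1,0]
Step 4: insert ayk at [4, 9, 29] -> counters=[0,0,1,0,1,0,1,0,1,1,0,1,1,0,0,0,0,0,1,0,0,0,0,0,0,0,2,0,1,1]
Step 5: insert n at [11, 14, 25] -> counters=[0,0,1,0,1,0,1,0,1,1,0,2,1,0,1,0,0,0,1,0,0,0,0,0,0,1,2,0,1,1]
Step 6: insert u at [5, 12, 29] -> counters=[0,0,1,0,1,1,1,0,1,1,0,2,2,0,1,0,0,0,1,0,0,0,0,0,0,1,2,0,1,2]
Step 7: insert y at [2, 13, 14] -> counters=[0,0,2,0,1,1,1,0,1,1,0,2,2,1,2,0,0,0,1,0,0,0,0,0,0,1,2,0,1,2]
Step 8: insert nvr at [6, 12, 26] -> counters=[0,0,2,0,1,1,2,0,1,1,0,2,3,1,2,0,0,0,1,0,0,0,0,0,0,1,3,0,1,2]
Final counters=[0,0,2,0,1,1,2,0,1,1,0,2,3,1,2,0,0,0,1,0,0,0,0,0,0,1,3,0,1,2] -> counters[26]=3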